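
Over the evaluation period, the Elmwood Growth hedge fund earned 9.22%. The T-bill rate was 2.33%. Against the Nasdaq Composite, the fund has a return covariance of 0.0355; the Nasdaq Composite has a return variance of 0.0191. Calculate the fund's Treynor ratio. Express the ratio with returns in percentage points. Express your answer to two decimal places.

3.71

β = Cov / Var = 0.0355 / 0.0191 = 1.8586
Treynor = (Rp − Rf) / β = (9.22% − 2.33%) / 1.8586 = 6.89 / 1.8586 = 3.7071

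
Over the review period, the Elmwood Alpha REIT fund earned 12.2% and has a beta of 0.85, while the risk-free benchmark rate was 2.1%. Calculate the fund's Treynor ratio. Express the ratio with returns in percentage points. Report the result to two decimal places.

11.88

Treynor = (Rp − Rf) / β = (12.2% − 2.1%) / 0.85 = 10.10 / 0.85 = 11.8824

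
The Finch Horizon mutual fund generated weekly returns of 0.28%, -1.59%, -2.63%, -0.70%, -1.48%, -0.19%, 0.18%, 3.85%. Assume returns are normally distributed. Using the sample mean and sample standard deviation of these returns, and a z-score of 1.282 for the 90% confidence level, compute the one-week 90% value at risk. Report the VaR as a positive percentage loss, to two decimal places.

2.78

μ = (0.28 − 1.59 − 2.63 − 0.7 − 1.48 − 0.19 + 0.18 + 3.85) / 8 = -2.280 / 8 = -0.2850%
Sample σ = √[Σ(r − μ)² / 7] = √[26.4450 / 7] = √3.7779 = 1.9437%
VaR = −(μ − z·σ) = −(-0.2850 − 1.282 × 1.9437) = −(-2.7768) = 2.7768%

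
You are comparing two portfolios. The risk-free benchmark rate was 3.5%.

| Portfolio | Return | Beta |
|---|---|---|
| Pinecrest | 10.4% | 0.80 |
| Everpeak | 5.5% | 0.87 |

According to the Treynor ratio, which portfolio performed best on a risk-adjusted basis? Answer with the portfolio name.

Pinecrest: Treynor = (10.4% − 3.5%) / 0.80 = 8.625
Everpeak: Treynor = (5.5% − 3.5%) / 0.87 = 2.299
Highest: Pinecrest (8.625).

Pinecrest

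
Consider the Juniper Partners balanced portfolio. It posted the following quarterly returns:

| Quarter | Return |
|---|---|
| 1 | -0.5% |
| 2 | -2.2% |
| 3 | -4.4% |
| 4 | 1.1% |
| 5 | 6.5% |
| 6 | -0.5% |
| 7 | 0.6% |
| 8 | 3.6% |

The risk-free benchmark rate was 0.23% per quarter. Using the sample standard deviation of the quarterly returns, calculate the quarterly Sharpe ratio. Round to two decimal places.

r̄ = (-0.5 − 2.2 − 4.4 + 1.1 + 6.5 − 0.5 + 0.6 + 3.6) / 8 = 4.20 / 8 = 0.5250%
Σ(r − r̄)² = 79.2750; sample σ = √(79.2750/7) = 3.3653%
Sharpe = (r̄ − rf) / σ = (0.5250 − 0.23) / 3.3653 = 0.2950 / 3.3653 = 0.0877

0.09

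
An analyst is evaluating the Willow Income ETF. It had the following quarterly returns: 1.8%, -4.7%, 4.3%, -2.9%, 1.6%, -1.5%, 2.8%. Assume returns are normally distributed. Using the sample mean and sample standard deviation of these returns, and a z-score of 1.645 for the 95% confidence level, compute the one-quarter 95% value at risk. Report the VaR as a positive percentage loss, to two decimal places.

r̄ = (1.8 − 4.7 + 4.3 − 2.9 + 1.6 − 1.5 + 2.8) / 7 = 0.2000%
Σ(r − r̄)² = 64.6000; sample σ = √(64.6000/6) = 3.2813%
VaR = −(r̄ − z·σ) = −(0.2000 − 1.645 × 3.2813) = −(-5.1977) = 5.1977%

5.20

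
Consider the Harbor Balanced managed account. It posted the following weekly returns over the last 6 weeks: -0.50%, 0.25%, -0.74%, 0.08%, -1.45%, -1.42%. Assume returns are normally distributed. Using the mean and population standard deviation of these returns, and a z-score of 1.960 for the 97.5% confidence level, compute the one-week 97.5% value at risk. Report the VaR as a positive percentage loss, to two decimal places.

μ = (-0.5 + 0.25 − 0.74 + 0.08 − 1.45 − 1.42) / 6 = -3.780 / 6 = -0.6300%
Σ(r − μ)² = 2.6040; population σ = √(2.6040/6) = 0.6588%
VaR = −(μ − z·σ) = −(-0.6300 − 1.960 × 0.6588) = −(-1.9212) = 1.9212%

1.92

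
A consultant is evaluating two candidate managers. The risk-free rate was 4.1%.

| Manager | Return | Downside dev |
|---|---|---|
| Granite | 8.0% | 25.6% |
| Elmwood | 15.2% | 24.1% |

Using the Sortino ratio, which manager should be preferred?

Granite: Sortino ratio = (8.0% − 4.1%) / 25.6% = 0.152
Elmwood: Sortino ratio = (15.2% − 4.1%) / 24.1% = 0.461
Highest: Elmwood (0.461).

Elmwood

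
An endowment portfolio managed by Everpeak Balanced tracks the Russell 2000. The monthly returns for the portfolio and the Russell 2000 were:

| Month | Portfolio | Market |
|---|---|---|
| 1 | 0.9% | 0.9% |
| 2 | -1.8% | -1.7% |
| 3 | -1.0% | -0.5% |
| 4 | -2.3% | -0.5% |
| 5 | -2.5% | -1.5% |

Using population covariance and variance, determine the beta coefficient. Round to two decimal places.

r̄p = -1.3400%,  r̄m = -0.6600%
Cov = Σ(rp − r̄p)(rm − r̄m) / 5 = 0.9696
Var(rm) = Σ(rm − r̄m)² / 5 = 0.8544
β = Cov / Var = 0.9696 / 0.8544 = 1.1348

1.13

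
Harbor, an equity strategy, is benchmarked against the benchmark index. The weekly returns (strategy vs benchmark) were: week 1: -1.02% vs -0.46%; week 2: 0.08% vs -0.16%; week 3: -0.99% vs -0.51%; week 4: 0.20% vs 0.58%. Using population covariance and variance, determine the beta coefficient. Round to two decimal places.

r̄p = -0.4325%,  r̄m = -0.1375%
Cov = Σ(rp − r̄p)(rm − r̄m) / 4 = 0.2099
Var(rm) = Σ(rm − r̄m)² / 4 = 0.1895
β = Cov / Var = 0.2099 / 0.1895 = 1.1077

1.11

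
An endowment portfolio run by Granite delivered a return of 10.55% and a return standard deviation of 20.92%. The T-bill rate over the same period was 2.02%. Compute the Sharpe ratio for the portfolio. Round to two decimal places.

0.41

Sharpe = (Rp − Rf) / σp = (10.55% − 2.02%) / 20.92% = 8.53% / 20.92% = 0.4077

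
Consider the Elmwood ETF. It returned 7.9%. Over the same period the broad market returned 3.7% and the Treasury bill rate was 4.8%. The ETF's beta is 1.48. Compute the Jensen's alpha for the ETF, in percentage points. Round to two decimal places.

4.73

CAPM expected return = Rf + β(Rm − Rf) = 4.8% + 1.48 × (3.7% − 4.8%) = 4.8 + 1.48 × -1.10 = 3.1720%
Jensen's α = Rp − E[R] = 7.9% − 3.1720% = 4.7280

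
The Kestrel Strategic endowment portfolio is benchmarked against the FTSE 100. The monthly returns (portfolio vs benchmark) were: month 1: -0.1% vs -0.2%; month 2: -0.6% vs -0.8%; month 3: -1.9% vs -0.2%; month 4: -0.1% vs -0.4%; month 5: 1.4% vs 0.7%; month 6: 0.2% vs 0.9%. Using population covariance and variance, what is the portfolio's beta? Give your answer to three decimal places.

0.954

r̄p = -0.1833%,  r̄m = 0.0000%
Cov = Σ(rp − r̄p)(rm − r̄m) / 6 = 0.3467
Var(rm) = Σ(rm − r̄m)² / 6 = 0.3633
β = Cov / Var = 0.3467 / 0.3633 = 0.9543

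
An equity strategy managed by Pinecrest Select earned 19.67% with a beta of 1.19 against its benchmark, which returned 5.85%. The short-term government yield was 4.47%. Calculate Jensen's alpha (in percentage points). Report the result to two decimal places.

13.56

CAPM expected return = Rf + β(Rm − Rf) = 4.47% + 1.19 × (5.85% − 4.47%) = 4.47 + 1.19 × 1.38 = 6.1122%
Jensen's α = Rp − E[R] = 19.67% − 6.1122% = 13.5578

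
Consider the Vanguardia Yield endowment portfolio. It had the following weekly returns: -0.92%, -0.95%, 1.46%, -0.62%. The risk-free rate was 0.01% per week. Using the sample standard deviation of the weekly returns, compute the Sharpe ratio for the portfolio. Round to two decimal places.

-0.23

r̄ = (-0.92 − 0.95 + 1.46 − 0.62) / 4 = -1.030 / 4 = -0.2575%
Sample std dev = √[3.9997 / 3] = 1.1547%
Sharpe = (r̄ − rf) / σ = (-0.2575 − 0.01) / 1.1547 = -0.2675 / 1.1547 = -0.2317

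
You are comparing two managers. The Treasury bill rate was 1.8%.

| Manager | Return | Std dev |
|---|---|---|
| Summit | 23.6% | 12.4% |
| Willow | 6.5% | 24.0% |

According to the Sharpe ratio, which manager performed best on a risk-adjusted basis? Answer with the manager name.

Summit

Summit: Sharpe ratio = (23.6% − 1.8%) / 12.4% = 1.758
Willow: Sharpe ratio = (6.5% − 1.8%) / 24.0% = 0.196
Highest: Summit (1.758).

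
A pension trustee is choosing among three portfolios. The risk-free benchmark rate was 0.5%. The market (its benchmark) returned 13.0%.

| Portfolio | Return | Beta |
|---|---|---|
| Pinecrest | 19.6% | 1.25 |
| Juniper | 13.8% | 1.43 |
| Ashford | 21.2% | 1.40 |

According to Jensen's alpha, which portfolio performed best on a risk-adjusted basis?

Pinecrest: α = 19.6% − [0.5% + 1.25 × (13.0% − 0.5%)] = 3.475
Juniper: α = 13.8% − [0.5% + 1.43 × (13.0% − 0.5%)] = -4.575
Ashford: α = 21.2% − [0.5% + 1.40 × (13.0% − 0.5%)] = 3.200
Highest: Pinecrest (3.475).

Pinecrest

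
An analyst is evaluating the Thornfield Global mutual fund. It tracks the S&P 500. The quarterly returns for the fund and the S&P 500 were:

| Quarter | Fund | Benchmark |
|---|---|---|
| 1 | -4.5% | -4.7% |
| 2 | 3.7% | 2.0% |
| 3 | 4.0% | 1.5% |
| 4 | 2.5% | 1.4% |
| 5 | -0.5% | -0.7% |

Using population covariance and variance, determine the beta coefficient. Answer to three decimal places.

r̄p = 1.0400%,  r̄m = -0.1000%
Cov = Σ(rp − r̄p)(rm − r̄m) / 5 = 7.7840
Var(rm) = Σ(rm − r̄m)² / 5 = 6.1480
β = Cov / Var = 7.7840 / 6.1480 = 1.2661

1.266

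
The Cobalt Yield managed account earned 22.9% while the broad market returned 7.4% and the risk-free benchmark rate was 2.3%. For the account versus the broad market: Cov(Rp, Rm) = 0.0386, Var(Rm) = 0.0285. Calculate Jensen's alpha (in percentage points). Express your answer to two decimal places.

β = Cov / Var = 0.0386 / 0.0285 = 1.3544
E[R] = Rf + β(Rm − Rf) = 2.3% + 1.3544 × (7.4% − 2.3%) = 9.2074%
α = Rp − E[R] = 22.9% − 9.2074% = 13.6926

13.69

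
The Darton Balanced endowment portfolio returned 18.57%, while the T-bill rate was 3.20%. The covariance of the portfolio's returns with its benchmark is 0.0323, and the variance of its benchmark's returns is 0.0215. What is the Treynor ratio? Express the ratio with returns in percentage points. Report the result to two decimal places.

10.23

β = Cov / Var = 0.0323 / 0.0215 = 1.5023
Treynor = (Rp − Rf) / β = (18.57% − 3.20%) / 1.5023 = 15.37 / 1.5023 = 10.2310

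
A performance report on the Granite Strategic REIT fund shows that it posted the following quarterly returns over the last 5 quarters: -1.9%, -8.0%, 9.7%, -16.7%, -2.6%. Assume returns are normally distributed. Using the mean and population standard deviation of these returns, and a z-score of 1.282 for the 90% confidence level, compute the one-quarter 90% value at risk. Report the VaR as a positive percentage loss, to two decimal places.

14.95

r̄ = (-1.9 − 8 + 9.7 − 16.7 − 2.6) / 5 = -19.50 / 5 = -3.9000%
Σ(r − r̄)² = 371.3000; population σ = √(371.3000/5) = 8.6174%
VaR = −(r̄ − z·σ) = −(-3.9000 − 1.282 × 8.6174) = −(-14.9475) = 14.9475%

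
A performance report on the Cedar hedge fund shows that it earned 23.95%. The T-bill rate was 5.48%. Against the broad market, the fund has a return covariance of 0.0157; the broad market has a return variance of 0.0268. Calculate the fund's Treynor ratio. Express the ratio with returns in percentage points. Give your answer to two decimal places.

β = Cov / Var = 0.0157 / 0.0268 = 0.5858
Treynor = (Rp − Rf) / β = (23.95% − 5.48%) / 0.5858 = 18.47 / 0.5858 = 31.5295

31.53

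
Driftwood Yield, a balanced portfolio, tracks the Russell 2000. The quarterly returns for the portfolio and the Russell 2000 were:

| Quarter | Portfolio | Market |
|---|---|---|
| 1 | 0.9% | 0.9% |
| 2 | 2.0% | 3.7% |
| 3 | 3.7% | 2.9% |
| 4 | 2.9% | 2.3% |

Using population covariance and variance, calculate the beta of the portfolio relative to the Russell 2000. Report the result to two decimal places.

0.56

r̄p = 2.3750%,  r̄m = 2.4500%
Cov = Σ(rp − r̄p)(rm − r̄m) / 4 = 0.5838
Var(rm) = Σ(rm − r̄m)² / 4 = 1.0475
β = Cov / Var = 0.5838 / 1.0475 = 0.5573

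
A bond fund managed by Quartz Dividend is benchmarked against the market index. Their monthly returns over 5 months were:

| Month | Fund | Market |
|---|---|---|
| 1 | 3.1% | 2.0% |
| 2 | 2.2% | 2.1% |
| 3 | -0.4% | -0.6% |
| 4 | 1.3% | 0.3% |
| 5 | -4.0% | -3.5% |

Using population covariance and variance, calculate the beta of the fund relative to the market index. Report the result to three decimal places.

1.200

r̄p = 0.4400%,  r̄m = 0.0600%
Cov = Σ(rp − r̄p)(rm − r̄m) / 5 = 5.0636
Var(rm) = Σ(rm − r̄m)² / 5 = 4.2184
β = Cov / Var = 5.0636 / 4.2184 = 1.2004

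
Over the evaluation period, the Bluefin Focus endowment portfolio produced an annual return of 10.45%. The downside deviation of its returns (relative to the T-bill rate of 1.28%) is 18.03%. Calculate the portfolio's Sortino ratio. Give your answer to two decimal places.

Sortino = (Rp − Rf) / σd = (10.45% − 1.28%) / 18.03% = 9.17% / 18.03% = 0.5086

0.51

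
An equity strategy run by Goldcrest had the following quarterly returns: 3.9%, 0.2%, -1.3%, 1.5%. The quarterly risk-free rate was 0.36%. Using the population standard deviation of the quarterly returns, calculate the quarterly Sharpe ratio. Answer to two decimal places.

0.37

r̄ = (3.9 + 0.2 − 1.3 + 1.5) / 4 = 4.30 / 4 = 1.0750%
Σ(r − r̄)² = (3.9 − 1.0750)² + (0.2 − 1.0750)² + … = 14.5675
population σ = √(14.5675 / 4) = √3.6419 = 1.9084%
Sharpe = (r̄ − rf) / σ = (1.0750 − 0.36) / 1.9084 = 0.7150 / 1.9084 = 0.3747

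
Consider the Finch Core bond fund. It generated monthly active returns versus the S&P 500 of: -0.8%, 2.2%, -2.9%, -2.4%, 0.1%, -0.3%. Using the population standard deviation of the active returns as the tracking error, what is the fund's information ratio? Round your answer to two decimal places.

r̄ = (-0.8 + 2.2 − 2.9 − 2.4 + 0.1 − 0.3) / 6 = -0.6833%
Σ(r − r̄)² = (-0.8 − (-0.6833))² + (2.2 − (-0.6833))² + (-2.9 − (-0.6833))² + … = 16.9483
σ = √[16.9483 / 6] = 1.6807%
IR = r̄ / tracking error = -0.6833 / 1.6807 = -0.4066

-0.41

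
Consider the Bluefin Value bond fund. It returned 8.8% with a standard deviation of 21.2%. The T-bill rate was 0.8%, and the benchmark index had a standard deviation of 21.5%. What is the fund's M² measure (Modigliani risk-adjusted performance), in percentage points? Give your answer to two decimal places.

8.91

Sharpe = (Rp − Rf) / σp = (8.8% − 0.8%) / 21.2% = 0.3774
M² = Rf + Sharpe × σm = 0.8% + 0.3774 × 21.5% = 8.9141%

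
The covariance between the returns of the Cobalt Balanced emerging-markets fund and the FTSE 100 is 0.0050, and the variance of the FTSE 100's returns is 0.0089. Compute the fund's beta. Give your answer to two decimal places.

0.56

β = Cov(Rp, Rm) / Var(Rm) = 0.0050 / 0.0089 = 0.5618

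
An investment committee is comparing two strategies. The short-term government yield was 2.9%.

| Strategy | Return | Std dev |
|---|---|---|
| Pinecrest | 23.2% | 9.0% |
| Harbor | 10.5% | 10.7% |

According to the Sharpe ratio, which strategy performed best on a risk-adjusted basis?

Pinecrest: Sharpe ratio = (23.2% − 2.9%) / 9.0% = 2.256
Harbor: Sharpe ratio = (10.5% − 2.9%) / 10.7% = 0.710
Highest: Pinecrest (2.256).

Pinecrest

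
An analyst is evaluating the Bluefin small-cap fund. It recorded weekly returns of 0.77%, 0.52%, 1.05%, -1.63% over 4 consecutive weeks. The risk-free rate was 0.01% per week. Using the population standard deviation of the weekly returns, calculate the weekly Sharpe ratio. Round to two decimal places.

r̄ = (0.77 + 0.52 + 1.05 − 1.63) / 4 = 0.710 / 4 = 0.1775%
Population std dev = √[4.4967 / 4] = 1.0603%
Sharpe = (r̄ − rf) / σ = (0.1775 − 0.01) / 1.0603 = 0.1675 / 1.0603 = 0.1580

0.16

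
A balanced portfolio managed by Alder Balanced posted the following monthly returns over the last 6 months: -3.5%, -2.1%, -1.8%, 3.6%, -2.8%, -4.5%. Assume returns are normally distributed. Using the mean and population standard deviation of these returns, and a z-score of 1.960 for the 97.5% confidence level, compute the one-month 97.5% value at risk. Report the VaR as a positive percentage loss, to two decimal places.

Mean return r̄ = -11.10 / 6 = -1.8500%
Σ(r − r̄)² = (-3.5 − (-1.8500))² + (-2.1 − (-1.8500))² + … = 40.4150
σ = √[40.4150 / 6] = 2.5953%
VaR = −(r̄ − z·σ) = −(-1.8500 − 1.960 × 2.5953) = −(-6.9368) = 6.9368%

6.94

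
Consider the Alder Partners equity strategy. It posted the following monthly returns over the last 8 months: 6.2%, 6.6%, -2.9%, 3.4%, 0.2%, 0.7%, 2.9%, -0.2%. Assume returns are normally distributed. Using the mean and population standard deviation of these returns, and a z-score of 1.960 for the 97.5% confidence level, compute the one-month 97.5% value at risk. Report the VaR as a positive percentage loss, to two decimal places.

Mean return r̄ = 16.90 / 8 = 2.1125%
Population std dev = √[75.2488 / 8] = 3.0669%
VaR = −(r̄ − z·σ) = −(2.1125 − 1.960 × 3.0669) = −(-3.8986) = 3.8986%

3.90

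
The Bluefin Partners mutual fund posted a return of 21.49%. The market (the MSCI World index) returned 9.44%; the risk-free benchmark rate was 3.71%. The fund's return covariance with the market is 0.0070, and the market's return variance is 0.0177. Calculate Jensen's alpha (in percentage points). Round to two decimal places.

β = Cov / Var = 0.0070 / 0.0177 = 0.3955
E[R] = Rf + β(Rm − Rf) = 3.71% + 0.3955 × (9.44% − 3.71%) = 5.9762%
α = Rp − E[R] = 21.49% − 5.9762% = 15.5138

15.51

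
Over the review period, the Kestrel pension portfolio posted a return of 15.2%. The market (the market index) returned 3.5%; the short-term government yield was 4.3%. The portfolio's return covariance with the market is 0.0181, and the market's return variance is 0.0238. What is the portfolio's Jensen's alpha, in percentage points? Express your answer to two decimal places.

11.51

β = Cov / Var = 0.0181 / 0.0238 = 0.7605
E[R] = Rf + β(Rm − Rf) = 4.3% + 0.7605 × (3.5% − 4.3%) = 3.6916%
α = Rp − E[R] = 15.2% − 3.6916% = 11.5084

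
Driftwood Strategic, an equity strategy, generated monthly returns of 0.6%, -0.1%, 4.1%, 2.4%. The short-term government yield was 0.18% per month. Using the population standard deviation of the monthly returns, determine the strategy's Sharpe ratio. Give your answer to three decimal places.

r̄ = (0.6 − 0.1 + 4.1 + 2.4) / 4 = 1.7500%
Population σ = √[Σ(r − r̄)² / 4] = √[10.6900 / 4] = √2.6725 = 1.6348%
Sharpe = (r̄ − rf) / σ = (1.7500 − 0.18) / 1.6348 = 1.5700 / 1.6348 = 0.9604

0.960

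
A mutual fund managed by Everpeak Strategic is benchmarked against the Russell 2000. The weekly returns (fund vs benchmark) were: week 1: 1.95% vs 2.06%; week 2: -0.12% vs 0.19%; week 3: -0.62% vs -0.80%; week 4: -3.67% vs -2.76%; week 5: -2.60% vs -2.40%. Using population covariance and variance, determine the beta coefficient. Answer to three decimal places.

1.100

r̄p = -1.0120%,  r̄m = -0.7420%
Cov = Σ(rp − r̄p)(rm − r̄m) / 5 = 3.4210
Var(rm) = Σ(rm − r̄m)² / 5 = 3.1089
β = Cov / Var = 3.4210 / 3.1089 = 1.1004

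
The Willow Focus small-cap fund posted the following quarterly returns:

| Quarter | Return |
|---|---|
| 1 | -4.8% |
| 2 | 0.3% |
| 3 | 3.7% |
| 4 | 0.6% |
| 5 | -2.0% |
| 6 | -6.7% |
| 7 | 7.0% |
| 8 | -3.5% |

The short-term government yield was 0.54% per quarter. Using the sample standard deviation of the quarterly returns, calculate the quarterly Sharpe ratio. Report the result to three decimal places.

r̄ = (-4.8 + 0.3 + 3.7 + 0.6 − 2 − 6.7 + 7 − 3.5) / 8 = -5.40 / 8 = -0.6750%
Sample std dev = √[143.6750 / 7] = 4.5305%
Sharpe = (r̄ − rf) / σ = (-0.6750 − 0.54) / 4.5305 = -1.2150 / 4.5305 = -0.2682

-0.268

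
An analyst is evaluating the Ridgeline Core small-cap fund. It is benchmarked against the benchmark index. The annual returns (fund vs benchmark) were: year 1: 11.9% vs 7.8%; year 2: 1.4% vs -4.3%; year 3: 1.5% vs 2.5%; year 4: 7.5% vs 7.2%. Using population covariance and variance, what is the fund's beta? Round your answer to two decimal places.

r̄p = 5.5750%,  r̄m = 3.3000%
Cov = Σ(rp − r̄p)(rm − r̄m) / 4 = 17.7400
Var(rm) = Σ(rm − r̄m)² / 4 = 23.4650
β = Cov / Var = 17.7400 / 23.4650 = 0.7560

0.76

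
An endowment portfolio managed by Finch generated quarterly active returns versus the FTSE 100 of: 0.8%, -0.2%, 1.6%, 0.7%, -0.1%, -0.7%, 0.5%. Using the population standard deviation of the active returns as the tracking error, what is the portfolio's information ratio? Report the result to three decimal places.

0.524

Mean return r̄ = 2.60 / 7 = 0.3714%
Population σ = √[Σ(r − r̄)² / 7] = √[3.5143 / 7] = √0.5020 = 0.7085%
IR = r̄ / tracking error = 0.3714 / 0.7085 = 0.5242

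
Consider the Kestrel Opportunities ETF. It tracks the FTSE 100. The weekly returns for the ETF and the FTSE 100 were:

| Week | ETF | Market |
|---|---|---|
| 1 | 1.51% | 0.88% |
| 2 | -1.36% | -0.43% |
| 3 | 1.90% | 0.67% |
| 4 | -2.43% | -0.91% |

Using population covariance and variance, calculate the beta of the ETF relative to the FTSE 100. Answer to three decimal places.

2.435

r̄p = -0.0950%,  r̄m = 0.0525%
Cov = Σ(rp − r̄p)(rm − r̄m) / 4 = 1.3545
Var(rm) = Σ(rm − r̄m)² / 4 = 0.5563
β = Cov / Var = 1.3545 / 0.5563 = 2.4348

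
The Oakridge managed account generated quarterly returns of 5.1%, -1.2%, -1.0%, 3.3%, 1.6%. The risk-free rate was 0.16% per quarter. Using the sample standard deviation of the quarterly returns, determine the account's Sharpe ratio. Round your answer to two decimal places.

Mean return μ = 7.80 / 5 = 1.5600%
Σ(r − μ)² = 29.7320; sample σ = √(29.7320/4) = 2.7264%
Sharpe = (μ − rf) / σ = (1.5600 − 0.16) / 2.7264 = 1.4000 / 2.7264 = 0.5135

0.51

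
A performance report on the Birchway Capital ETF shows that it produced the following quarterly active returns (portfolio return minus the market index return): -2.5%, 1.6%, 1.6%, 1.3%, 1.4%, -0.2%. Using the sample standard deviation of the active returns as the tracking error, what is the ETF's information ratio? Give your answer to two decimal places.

Mean return r̄ = 3.20 / 6 = 0.5333%
Σ(r − r̄)² = 13.3533; sample σ = √(13.3533/5) = 1.6342%
IR = r̄ / tracking error = 0.5333 / 1.6342 = 0.3263

0.33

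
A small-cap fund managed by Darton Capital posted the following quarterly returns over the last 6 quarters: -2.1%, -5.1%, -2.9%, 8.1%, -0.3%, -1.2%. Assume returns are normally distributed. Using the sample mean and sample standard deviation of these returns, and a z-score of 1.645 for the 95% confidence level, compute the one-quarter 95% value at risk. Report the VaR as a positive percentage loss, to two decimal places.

μ = (-2.1 − 5.1 − 2.9 + 8.1 − 0.3 − 1.2) / 6 = -0.5833%
Σ(r − μ)² = (-2.1 − (-0.5833))² + (-5.1 − (-0.5833))² + (-2.9 − (-0.5833))² + … = 103.9283
sample σ = √(103.9283 / 5) = √20.7857 = 4.5591%
VaR = −(μ − z·σ) = −(-0.5833 − 1.645 × 4.5591) = −(-8.0830) = 8.0830%

8.08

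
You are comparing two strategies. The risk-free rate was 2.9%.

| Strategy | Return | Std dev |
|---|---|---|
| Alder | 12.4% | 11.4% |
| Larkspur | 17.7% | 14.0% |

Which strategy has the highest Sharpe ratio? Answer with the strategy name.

Alder: Sharpe ratio = (12.4% − 2.9%) / 11.4% = 0.833
Larkspur: Sharpe ratio = (17.7% − 2.9%) / 14.0% = 1.057
Highest: Larkspur (1.057).

Larkspur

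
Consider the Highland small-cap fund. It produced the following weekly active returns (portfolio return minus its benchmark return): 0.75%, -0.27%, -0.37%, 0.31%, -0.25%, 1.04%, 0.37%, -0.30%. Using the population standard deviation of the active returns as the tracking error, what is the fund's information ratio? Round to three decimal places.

0.317

μ = (0.75 − 0.27 − 0.37 + 0.31 − 0.25 + 1.04 + 0.37 − 0.3) / 8 = 1.280 / 8 = 0.1600%
Population std dev = √[2.0346 / 8] = 0.5043%
IR = μ / tracking error = 0.1600 / 0.5043 = 0.3173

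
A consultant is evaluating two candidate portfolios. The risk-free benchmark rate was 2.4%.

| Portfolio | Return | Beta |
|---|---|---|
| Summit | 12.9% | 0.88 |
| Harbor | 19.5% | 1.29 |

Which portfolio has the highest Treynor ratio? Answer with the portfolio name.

Harbor

Summit: Treynor = (12.9% − 2.4%) / 0.88 = 11.932
Harbor: Treynor = (19.5% − 2.4%) / 1.29 = 13.256
Highest: Harbor (13.256).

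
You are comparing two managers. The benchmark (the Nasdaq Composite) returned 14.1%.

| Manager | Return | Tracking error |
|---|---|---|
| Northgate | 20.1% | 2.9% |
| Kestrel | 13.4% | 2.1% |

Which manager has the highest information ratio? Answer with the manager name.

Northgate: IR = (20.1% − 14.1%) / 2.9% = 2.069
Kestrel: IR = (13.4% − 14.1%) / 2.1% = -0.333
Highest: Northgate (2.069).

Northgate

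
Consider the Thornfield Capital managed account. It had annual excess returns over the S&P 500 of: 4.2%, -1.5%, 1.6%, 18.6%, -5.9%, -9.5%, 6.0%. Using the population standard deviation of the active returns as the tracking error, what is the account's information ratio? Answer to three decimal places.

r̄ = (4.2 − 1.5 + 1.6 + 18.6 − 5.9 − 9.5 + 6) / 7 = 1.9286%
Σ(r − r̄)² = (4.2 − 1.9286)² + (-1.5 − 1.9286)² + … = 503.4343
σ = √[503.4343 / 7] = 8.4805%
IR = r̄ / tracking error = 1.9286 / 8.4805 = 0.2274

0.227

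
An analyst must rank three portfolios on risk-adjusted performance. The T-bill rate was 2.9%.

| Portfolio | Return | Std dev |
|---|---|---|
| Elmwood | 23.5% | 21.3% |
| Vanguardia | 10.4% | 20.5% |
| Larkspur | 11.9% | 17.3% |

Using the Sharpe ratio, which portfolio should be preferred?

Elmwood

Elmwood: Sharpe ratio = (23.5% − 2.9%) / 21.3% = 0.967
Vanguardia: Sharpe ratio = (10.4% − 2.9%) / 20.5% = 0.366
Larkspur: Sharpe ratio = (11.9% − 2.9%) / 17.3% = 0.520
Highest: Elmwood (0.967).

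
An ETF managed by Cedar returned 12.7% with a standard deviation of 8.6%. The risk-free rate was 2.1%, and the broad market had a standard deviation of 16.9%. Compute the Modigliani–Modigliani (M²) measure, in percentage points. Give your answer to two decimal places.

22.93

Sharpe = (Rp − Rf) / σp = (12.7% − 2.1%) / 8.6% = 1.2326
M² = Rf + Sharpe × σm = 2.1% + 1.2326 × 16.9% = 22.9309%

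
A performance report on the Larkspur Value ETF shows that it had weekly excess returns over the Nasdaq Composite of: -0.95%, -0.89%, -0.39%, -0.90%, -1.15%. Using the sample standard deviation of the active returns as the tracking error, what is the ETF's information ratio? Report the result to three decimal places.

r̄ = (-0.95 − 0.89 − 0.39 − 0.9 − 1.15) / 5 = -0.8560%
Sample std dev = √[0.3155 / 4] = 0.2808%
IR = r̄ / tracking error = -0.8560 / 0.2808 = -3.0484

-3.048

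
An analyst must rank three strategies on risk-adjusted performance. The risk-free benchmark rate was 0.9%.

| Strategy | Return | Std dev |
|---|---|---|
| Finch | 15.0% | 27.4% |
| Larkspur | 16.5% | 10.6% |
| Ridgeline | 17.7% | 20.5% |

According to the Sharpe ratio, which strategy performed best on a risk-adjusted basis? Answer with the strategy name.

Larkspur

Finch: Sharpe ratio = (15.0% − 0.9%) / 27.4% = 0.515
Larkspur: Sharpe ratio = (16.5% − 0.9%) / 10.6% = 1.472
Ridgeline: Sharpe ratio = (17.7% − 0.9%) / 20.5% = 0.820
Highest: Larkspur (1.472).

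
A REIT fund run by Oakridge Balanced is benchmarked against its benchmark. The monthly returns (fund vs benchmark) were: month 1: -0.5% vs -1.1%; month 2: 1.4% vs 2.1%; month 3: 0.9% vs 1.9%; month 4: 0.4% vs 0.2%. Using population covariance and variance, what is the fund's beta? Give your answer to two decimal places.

r̄p = 0.5500%,  r̄m = 0.7750%
Cov = Σ(rp − r̄p)(rm − r̄m) / 4 = 0.8938
Var(rm) = Σ(rm − r̄m)² / 4 = 1.7169
β = Cov / Var = 0.8938 / 1.7169 = 0.5206

0.52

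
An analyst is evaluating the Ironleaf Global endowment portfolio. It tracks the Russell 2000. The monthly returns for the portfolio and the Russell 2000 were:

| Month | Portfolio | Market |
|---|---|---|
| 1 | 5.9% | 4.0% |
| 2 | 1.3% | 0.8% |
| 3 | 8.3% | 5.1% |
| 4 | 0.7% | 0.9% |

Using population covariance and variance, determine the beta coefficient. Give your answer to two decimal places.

r̄p = 4.0500%,  r̄m = 2.7000%
Cov = Σ(rp − r̄p)(rm − r̄m) / 4 = 5.9650
Var(rm) = Σ(rm − r̄m)² / 4 = 3.5750
β = Cov / Var = 5.9650 / 3.5750 = 1.6685

1.67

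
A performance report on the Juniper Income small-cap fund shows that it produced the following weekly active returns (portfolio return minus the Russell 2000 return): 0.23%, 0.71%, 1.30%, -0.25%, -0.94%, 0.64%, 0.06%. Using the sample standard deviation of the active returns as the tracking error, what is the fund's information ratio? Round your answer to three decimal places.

r̄ = (0.23 + 0.71 + 1.3 − 0.25 − 0.94 + 0.64 + 0.06) / 7 = 1.750 / 7 = 0.2500%
Σ(r − r̄)² = (0.23 − 0.2500)² + (0.71 − 0.2500)² + … = 3.1688
sample σ = √(3.1688 / 6) = √0.5281 = 0.7267%
IR = r̄ / tracking error = 0.2500 / 0.7267 = 0.3440

0.344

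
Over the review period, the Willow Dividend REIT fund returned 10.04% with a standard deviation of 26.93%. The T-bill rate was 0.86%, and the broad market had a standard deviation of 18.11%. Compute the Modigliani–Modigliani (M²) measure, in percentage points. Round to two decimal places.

Sharpe = (Rp − Rf) / σp = (10.04% − 0.86%) / 26.93% = 0.3409
M² = Rf + Sharpe × σm = 0.86% + 0.3409 × 18.11% = 7.0337%

7.03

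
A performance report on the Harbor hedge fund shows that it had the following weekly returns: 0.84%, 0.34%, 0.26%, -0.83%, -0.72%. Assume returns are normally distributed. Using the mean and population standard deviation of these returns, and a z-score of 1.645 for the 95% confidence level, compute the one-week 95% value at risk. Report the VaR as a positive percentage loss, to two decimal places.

1.09

r̄ = (0.84 + 0.34 + 0.26 − 0.83 − 0.72) / 5 = -0.0220%
Population std dev = √[2.0937 / 5] = 0.6471%
VaR = −(r̄ − z·σ) = −(-0.0220 − 1.645 × 0.6471) = −(-1.0865) = 1.0865%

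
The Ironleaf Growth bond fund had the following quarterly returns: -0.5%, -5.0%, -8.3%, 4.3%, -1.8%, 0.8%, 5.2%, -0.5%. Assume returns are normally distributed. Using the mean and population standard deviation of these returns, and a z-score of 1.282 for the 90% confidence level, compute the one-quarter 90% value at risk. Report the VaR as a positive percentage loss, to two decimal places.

r̄ = (-0.5 − 5 − 8.3 + 4.3 − 1.8 + 0.8 + 5.2 − 0.5) / 8 = -5.80 / 8 = -0.7250%
Population std dev = √[139.5950 / 8] = 4.1772%
VaR = −(r̄ − z·σ) = −(-0.7250 − 1.282 × 4.1772) = −(-6.0802) = 6.0802%

6.08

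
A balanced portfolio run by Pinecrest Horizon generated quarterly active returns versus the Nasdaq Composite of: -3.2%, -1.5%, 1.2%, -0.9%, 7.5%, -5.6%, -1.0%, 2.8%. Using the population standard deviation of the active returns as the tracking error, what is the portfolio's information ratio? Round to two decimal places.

-0.02

r̄ = (-3.2 − 1.5 + 1.2 − 0.9 + 7.5 − 5.6 − 1 + 2.8) / 8 = -0.0875%
Σ(r − r̄)² = (-3.2 − (-0.0875))² + (-1.5 − (-0.0875))² + … = 111.1288
population σ = √(111.1288 / 8) = √13.8911 = 3.7271%
IR = r̄ / tracking error = -0.0875 / 3.7271 = -0.0235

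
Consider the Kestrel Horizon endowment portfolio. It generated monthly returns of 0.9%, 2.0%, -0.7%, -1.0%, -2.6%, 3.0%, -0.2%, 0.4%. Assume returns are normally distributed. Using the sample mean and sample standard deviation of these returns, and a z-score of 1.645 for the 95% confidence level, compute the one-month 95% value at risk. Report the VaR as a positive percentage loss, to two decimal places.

2.68

Mean return r̄ = 1.80 / 8 = 0.2250%
Sample std dev = √[21.8550 / 7] = 1.7670%
VaR = −(r̄ − z·σ) = −(0.2250 − 1.645 × 1.7670) = −(-2.6817) = 2.6817%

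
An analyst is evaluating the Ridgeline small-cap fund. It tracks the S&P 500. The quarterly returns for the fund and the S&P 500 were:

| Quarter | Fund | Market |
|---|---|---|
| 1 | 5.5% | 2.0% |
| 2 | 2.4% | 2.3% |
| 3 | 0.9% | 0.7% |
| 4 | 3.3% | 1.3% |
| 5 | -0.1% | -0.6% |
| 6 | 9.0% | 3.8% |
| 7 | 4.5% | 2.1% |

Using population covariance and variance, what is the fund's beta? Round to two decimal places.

2.00

r̄p = 3.6429%,  r̄m = 1.6571%
Cov = Σ(rp − r̄p)(rm − r̄m) / 7 = 3.2704
Var(rm) = Σ(rm − r̄m)² / 7 = 1.6367
β = Cov / Var = 3.2704 / 1.6367 = 1.9982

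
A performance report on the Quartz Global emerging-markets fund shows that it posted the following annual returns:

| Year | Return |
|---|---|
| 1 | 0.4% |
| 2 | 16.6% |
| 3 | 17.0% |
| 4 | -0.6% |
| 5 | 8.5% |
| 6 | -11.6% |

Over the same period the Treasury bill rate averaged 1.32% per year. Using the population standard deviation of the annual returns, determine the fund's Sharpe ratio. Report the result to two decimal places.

μ = (0.4 + 16.6 + 17 − 0.6 + 8.5 − 11.6) / 6 = 30.30 / 6 = 5.0500%
Σ(r − μ)² = (0.4 − 5.0500)² + (16.6 − 5.0500)² + (17 − 5.0500)² + … = 618.8750
population σ = √(618.8750 / 6) = √103.1458 = 10.1561%
Sharpe = (μ − rf) / σ = (5.0500 − 1.32) / 10.1561 = 3.7300 / 10.1561 = 0.3673

0.37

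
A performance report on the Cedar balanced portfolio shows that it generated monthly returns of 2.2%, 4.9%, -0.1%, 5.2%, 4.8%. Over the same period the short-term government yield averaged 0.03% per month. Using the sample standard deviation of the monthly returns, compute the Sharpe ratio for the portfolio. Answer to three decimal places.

1.466

r̄ = (2.2 + 4.9 − 0.1 + 5.2 + 4.8) / 5 = 3.4000%
Σ(r − r̄)² = (2.2 − 3.4000)² + (4.9 − 3.4000)² + … = 21.1400
σ = √[21.1400 / 4] = 2.2989%
Sharpe = (r̄ − rf) / σ = (3.4000 − 0.03) / 2.2989 = 3.3700 / 2.2989 = 1.4659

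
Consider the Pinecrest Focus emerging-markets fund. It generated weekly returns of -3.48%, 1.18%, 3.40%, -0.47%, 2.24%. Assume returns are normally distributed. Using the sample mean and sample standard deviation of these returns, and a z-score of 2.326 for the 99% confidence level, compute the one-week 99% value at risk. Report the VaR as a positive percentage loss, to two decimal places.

5.65

Mean return μ = 2.870 / 5 = 0.5740%
Sample std dev = √[28.6539 / 4] = 2.6765%
VaR = −(μ − z·σ) = −(0.5740 − 2.326 × 2.6765) = −(-5.6515) = 5.6515%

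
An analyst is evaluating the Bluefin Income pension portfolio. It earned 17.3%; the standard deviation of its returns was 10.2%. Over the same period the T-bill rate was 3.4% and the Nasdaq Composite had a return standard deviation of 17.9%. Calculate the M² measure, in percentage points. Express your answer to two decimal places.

Sharpe = (Rp − Rf) / σp = (17.3% − 3.4%) / 10.2% = 1.3627
M² = Rf + Sharpe × σm = 3.4% + 1.3627 × 17.9% = 27.7923%

27.79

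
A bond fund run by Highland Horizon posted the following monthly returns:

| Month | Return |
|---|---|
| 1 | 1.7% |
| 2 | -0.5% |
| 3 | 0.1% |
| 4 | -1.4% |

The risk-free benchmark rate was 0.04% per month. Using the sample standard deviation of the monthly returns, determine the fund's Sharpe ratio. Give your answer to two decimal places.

Mean return r̄ = -0.10 / 4 = -0.0250%
Σ(r − r̄)² = (1.7 − (-0.0250))² + (-0.5 − (-0.0250))² + … = 5.1075
σ = √[5.1075 / 3] = 1.3048%
Sharpe = (r̄ − rf) / σ = (-0.0250 − 0.04) / 1.3048 = -0.0650 / 1.3048 = -0.0498

-0.05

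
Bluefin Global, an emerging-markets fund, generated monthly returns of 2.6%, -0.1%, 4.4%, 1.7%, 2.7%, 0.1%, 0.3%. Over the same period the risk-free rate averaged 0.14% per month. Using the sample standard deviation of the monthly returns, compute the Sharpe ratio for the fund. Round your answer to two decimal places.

Mean return r̄ = 11.70 / 7 = 1.6714%
Σ(r − r̄)² = (2.6 − 1.6714)² + (-0.1 − 1.6714)² + … = 16.8543
σ = √[16.8543 / 6] = 1.6760%
Sharpe = (r̄ − rf) / σ = (1.6714 − 0.14) / 1.6760 = 1.5314 / 1.6760 = 0.9137

0.91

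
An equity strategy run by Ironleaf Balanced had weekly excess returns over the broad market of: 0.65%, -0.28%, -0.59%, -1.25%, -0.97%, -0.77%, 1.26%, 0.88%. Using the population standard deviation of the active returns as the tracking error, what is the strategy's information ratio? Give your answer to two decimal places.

-0.15

Mean return μ = -1.070 / 8 = -0.1338%
Σ(r − μ)² = 6.1642; population σ = √(6.1642/8) = 0.8778%
IR = μ / tracking error = -0.1338 / 0.8778 = -0.1524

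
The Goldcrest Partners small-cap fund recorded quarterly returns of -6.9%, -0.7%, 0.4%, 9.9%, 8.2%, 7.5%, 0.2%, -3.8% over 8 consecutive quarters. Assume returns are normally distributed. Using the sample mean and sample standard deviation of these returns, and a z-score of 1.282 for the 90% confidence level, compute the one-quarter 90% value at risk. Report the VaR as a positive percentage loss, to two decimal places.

r̄ = (-6.9 − 0.7 + 0.4 + 9.9 + 8.2 + 7.5 + 0.2 − 3.8) / 8 = 14.80 / 8 = 1.8500%
Sample std dev = √[256.8600 / 7] = 6.0576%
VaR = −(r̄ − z·σ) = −(1.8500 − 1.282 × 6.0576) = −(-5.9158) = 5.9158%

5.92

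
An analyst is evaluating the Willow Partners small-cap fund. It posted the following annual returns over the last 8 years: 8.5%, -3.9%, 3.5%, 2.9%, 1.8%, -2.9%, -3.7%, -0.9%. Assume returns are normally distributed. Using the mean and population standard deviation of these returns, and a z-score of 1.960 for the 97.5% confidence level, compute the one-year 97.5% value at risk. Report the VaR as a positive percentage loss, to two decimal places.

r̄ = (8.5 − 3.9 + 3.5 + 2.9 + 1.8 − 2.9 − 3.7 − 0.9) / 8 = 5.30 / 8 = 0.6625%
Population std dev = √[130.7588 / 8] = 4.0429%
VaR = −(r̄ − z·σ) = −(0.6625 − 1.960 × 4.0429) = −(-7.2616) = 7.2616%

7.26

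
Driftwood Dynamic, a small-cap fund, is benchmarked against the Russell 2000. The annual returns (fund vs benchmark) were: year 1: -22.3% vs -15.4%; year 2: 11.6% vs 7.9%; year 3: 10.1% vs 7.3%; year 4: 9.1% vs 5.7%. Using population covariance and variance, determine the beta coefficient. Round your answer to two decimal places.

r̄p = 2.1250%,  r̄m = 1.3750%
Cov = Σ(rp − r̄p)(rm − r̄m) / 4 = 137.2431
Var(rm) = Σ(rm − r̄m)² / 4 = 94.4469
β = Cov / Var = 137.2431 / 94.4469 = 1.4531

1.45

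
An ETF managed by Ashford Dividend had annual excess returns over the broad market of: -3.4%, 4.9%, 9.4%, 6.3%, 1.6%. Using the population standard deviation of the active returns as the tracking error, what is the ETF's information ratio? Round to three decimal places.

μ = (-3.4 + 4.9 + 9.4 + 6.3 + 1.6) / 5 = 18.80 / 5 = 3.7600%
Σ(r − μ)² = 95.4920; population σ = √(95.4920/5) = 4.3702%
IR = μ / tracking error = 3.7600 / 4.3702 = 0.8604

0.860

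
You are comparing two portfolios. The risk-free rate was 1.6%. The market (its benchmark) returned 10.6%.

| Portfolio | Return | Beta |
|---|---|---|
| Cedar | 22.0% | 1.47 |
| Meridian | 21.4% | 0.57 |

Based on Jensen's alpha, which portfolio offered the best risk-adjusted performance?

Meridian

Cedar: α = 22.0% − [1.6% + 1.47 × (10.6% − 1.6%)] = 7.170
Meridian: α = 21.4% − [1.6% + 0.57 × (10.6% − 1.6%)] = 14.670
Highest: Meridian (14.670).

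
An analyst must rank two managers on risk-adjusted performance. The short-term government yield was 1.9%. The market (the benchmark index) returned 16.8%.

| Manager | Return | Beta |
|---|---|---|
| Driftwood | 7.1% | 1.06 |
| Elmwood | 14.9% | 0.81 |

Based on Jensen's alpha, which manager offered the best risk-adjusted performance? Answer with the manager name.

Driftwood: α = 7.1% − [1.9% + 1.06 × (16.8% − 1.9%)] = -10.594
Elmwood: α = 14.9% − [1.9% + 0.81 × (16.8% − 1.9%)] = 0.931
Highest: Elmwood (0.931).

Elmwood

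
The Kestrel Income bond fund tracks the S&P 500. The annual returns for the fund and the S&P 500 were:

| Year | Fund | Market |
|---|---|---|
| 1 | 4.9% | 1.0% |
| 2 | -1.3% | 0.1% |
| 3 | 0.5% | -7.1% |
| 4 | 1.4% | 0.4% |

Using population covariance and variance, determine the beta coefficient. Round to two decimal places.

0.22

r̄p = 1.3750%,  r̄m = -1.4000%
Cov = Σ(rp − r̄p)(rm − r̄m) / 4 = 2.3700
Var(rm) = Σ(rm − r̄m)² / 4 = 10.9350
β = Cov / Var = 2.3700 / 10.9350 = 0.2167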